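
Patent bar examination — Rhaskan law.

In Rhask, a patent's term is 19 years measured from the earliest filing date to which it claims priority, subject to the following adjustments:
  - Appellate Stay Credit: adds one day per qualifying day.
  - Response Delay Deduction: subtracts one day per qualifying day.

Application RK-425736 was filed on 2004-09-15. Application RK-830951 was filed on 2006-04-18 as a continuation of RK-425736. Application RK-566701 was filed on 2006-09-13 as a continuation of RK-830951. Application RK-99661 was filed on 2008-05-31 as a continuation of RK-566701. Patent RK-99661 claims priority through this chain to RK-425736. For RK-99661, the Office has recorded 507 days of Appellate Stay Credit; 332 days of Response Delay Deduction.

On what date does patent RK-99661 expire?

2024-03-08

Earliest priority filing: 15 September 2004.
Base term: 15 September 2004 + 19 years → 15 September 2023.
Appellate Stay Credit: +507 days → 3 February 2025.
Response Delay Deduction: −332 days → 8 March 2024.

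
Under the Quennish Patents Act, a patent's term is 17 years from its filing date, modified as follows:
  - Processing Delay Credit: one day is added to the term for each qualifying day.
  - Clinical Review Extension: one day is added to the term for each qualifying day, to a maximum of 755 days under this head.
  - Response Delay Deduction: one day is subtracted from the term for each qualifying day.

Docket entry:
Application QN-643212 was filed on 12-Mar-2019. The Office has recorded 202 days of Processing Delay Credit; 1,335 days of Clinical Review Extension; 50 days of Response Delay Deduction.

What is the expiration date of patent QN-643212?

Base term: filing date + 17 years → 12 March 2036.
Processing Delay Credit: +202 days → 30 September 2036.
Clinical Review Extension: 1335 days claimed exceeds the 755-day cap, so +755 days → 25 October 2038.
Response Delay Deduction: −50 days → 5 September 2038.

September 5, 2038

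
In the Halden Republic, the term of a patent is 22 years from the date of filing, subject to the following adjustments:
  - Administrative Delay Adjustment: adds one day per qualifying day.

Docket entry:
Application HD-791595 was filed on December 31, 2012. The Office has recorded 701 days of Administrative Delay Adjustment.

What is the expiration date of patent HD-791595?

Base term: filing date + 22 years → 31 December 2034.
Administrative Delay Adjustment: +701 days → 1 December 2036.

2036-12-01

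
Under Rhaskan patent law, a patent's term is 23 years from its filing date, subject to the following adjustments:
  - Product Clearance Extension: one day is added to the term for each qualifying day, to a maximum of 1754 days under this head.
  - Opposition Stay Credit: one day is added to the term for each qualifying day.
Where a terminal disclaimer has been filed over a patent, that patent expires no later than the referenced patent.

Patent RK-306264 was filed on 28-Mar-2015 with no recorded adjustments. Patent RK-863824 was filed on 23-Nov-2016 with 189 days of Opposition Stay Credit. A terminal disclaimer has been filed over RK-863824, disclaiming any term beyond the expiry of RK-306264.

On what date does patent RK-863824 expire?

Natural term of RK-863824:
  Base: filing + 23 years → 23 November 2039.
  Opposition Stay Credit: +189 days → 30 May 2040.
Expiry of referenced patent RK-306264:
  Base: filing + 23 years → 28 March 2038.
Terminal disclaimer: RK-863824 expires on the earlier of 30 May 2040 and 28 March 2038.

2038-03-28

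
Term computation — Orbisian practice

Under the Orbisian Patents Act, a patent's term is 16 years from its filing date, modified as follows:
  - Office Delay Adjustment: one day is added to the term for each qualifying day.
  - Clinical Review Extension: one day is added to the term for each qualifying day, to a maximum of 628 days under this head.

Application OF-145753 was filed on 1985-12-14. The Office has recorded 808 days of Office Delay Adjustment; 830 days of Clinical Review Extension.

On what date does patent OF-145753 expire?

Base term: filing date + 16 years → 14 December 2001.
Office Delay Adjustment: +808 days → 1 March 2004.
Clinical Review Extension: 830 days claimed exceeds the 628-day cap, so +628 days → 19 November 2005.

2005-11-19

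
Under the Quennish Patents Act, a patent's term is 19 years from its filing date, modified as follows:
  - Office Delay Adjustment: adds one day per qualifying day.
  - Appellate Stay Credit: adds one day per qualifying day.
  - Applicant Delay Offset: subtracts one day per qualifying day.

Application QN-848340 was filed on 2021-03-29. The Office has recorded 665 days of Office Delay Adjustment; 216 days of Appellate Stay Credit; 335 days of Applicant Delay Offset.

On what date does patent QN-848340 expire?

September 26, 2041

Base term: filing date + 19 years → 29 March 2040.
Office Delay Adjustment: +665 days → 23 January 2042.
Appellate Stay Credit: +216 days → 27 August 2042.
Applicant Delay Offset: −335 days → 26 September 2041.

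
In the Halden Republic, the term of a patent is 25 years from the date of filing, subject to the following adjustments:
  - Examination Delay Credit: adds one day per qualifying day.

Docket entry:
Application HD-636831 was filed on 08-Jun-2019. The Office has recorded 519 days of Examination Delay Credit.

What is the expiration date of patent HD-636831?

Base term: filing date + 25 years → 8 June 2044.
Examination Delay Credit: +519 days → 9 November 2045.

November 9, 2045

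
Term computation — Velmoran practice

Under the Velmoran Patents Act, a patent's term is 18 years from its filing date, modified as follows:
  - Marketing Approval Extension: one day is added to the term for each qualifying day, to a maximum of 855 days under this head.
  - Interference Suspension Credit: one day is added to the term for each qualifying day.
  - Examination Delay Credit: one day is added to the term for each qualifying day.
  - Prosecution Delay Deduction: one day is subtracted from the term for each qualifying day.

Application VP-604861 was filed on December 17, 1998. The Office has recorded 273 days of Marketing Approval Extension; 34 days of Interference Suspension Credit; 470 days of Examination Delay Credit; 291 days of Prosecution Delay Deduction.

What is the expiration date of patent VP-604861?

Base term: filing date + 18 years → 17 December 2016.
Marketing Approval Extension: 273 days (within the 855-day cap) → +273 days → 16 September 2017.
Interference Suspension Credit: +34 days → 20 October 2017.
Examination Delay Credit: +470 days → 2 February 2019.
Prosecution Delay Deduction: −291 days → 17 April 2018.

April 17, 2018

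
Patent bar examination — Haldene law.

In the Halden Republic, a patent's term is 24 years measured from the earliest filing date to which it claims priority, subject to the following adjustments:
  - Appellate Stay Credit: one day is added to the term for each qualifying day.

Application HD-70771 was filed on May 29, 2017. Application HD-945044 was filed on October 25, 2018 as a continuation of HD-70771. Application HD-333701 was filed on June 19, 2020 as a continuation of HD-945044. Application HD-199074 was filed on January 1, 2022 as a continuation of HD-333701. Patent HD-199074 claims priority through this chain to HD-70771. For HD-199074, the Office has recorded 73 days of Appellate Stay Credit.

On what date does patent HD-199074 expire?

Earliest priority filing: 29 May 2017.
Base term: 29 May 2017 + 24 years → 29 May 2041.
Appellate Stay Credit: +73 days → 10 August 2041.

August 10, 2041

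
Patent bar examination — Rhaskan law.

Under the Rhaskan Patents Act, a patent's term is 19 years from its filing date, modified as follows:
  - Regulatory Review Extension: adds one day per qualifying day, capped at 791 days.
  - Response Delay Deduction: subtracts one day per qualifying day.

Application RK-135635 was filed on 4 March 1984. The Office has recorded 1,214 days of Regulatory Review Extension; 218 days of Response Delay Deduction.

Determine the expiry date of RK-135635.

September 27, 2004

Base term: filing date + 19 years → 4 March 2003.
Regulatory Review Extension: 1214 days claimed exceeds the 791-day cap, so +791 days → 3 May 2005.
Response Delay Deduction: −218 days → 27 September 2004.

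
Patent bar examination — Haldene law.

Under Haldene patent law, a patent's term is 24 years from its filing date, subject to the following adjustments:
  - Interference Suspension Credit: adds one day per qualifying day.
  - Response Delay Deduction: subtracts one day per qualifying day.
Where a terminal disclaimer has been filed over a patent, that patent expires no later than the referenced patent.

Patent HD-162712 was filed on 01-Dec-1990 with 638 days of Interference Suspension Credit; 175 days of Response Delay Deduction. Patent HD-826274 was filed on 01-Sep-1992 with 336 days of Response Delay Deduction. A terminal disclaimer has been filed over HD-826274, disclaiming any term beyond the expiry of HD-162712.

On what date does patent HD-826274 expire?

2015-10-01

Natural term of HD-826274:
  Base: filing + 24 years → 1 September 2016.
  Response Delay Deduction: −336 days → 1 October 2015.
Expiry of referenced patent HD-162712:
  Base: filing + 24 years → 1 December 2014.
  Interference Suspension Credit: +638 days → 30 August 2016.
  Response Delay Deduction: −175 days → 8 March 2016.
Terminal disclaimer: HD-826274 expires on the earlier of 1 October 2015 and 8 March 2016.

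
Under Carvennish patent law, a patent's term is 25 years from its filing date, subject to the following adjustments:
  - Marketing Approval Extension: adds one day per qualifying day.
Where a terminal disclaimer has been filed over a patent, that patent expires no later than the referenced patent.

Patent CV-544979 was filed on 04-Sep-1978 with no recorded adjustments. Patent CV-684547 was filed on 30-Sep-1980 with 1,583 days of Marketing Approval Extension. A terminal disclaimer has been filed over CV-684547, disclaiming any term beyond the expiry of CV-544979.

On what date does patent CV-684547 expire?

Natural term of CV-684547:
  Base: filing + 25 years → 30 September 2005.
  Marketing Approval Extension: +1583 days → 30 January 2010.
Expiry of referenced patent CV-544979:
  Base: filing + 25 years → 4 September 2003.
Terminal disclaimer: CV-684547 expires on the earlier of 30 January 2010 and 4 September 2003.

September 4, 2003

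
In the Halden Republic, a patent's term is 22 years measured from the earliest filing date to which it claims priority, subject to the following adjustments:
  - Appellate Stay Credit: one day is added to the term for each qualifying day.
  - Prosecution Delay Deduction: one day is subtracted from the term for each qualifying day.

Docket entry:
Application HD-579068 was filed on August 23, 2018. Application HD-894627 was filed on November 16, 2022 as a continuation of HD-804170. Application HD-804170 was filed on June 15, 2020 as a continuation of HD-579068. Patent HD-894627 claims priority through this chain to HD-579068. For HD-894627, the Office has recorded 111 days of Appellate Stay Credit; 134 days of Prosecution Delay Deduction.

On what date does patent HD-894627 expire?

2040-07-31

Earliest priority filing: 23 August 2018.
Base term: 23 August 2018 + 22 years → 23 August 2040.
Appellate Stay Credit: +111 days → 12 December 2040.
Prosecution Delay Deduction: −134 days → 31 July 2040.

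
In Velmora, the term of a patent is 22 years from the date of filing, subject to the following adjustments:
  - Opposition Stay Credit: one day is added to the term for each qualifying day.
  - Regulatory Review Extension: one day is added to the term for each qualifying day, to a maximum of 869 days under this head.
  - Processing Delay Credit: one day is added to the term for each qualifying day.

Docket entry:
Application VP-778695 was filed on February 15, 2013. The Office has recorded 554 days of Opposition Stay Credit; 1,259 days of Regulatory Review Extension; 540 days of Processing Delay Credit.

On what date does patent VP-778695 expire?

Base term: filing date + 22 years → 15 February 2035.
Opposition Stay Credit: +554 days → 22 August 2036.
Regulatory Review Extension: 1259 days claimed exceeds the 869-day cap, so +869 days → 8 January 2039.
Processing Delay Credit: +540 days → 1 July 2040.

2040-07-01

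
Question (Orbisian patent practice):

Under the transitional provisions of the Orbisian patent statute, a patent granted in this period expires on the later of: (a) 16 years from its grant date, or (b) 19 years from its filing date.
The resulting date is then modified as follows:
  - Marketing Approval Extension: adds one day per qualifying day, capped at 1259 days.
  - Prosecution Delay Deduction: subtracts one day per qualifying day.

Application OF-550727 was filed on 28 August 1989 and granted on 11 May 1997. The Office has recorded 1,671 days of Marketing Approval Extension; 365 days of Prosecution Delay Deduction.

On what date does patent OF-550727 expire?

October 22, 2015

(a) grant + 16 years → 11 May 2013.
(b) filing + 19 years → 28 August 2008.
Later of the two: 11 May 2013.
Marketing Approval Extension: 1671 days claimed exceeds the 1259-day cap, so +1259 days → 21 October 2016.
Prosecution Delay Deduction: −365 days → 22 October 2015.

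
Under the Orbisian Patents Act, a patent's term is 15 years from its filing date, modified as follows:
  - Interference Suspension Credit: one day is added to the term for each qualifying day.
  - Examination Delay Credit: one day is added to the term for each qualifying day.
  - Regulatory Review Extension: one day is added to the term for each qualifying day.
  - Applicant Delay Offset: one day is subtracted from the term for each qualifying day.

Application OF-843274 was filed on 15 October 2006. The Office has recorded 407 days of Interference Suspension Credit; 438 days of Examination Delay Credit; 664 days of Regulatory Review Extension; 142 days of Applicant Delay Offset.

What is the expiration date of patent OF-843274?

July 13, 2025

Base term: filing date + 15 years → 15 October 2021.
Interference Suspension Credit: +407 days → 26 November 2022.
Examination Delay Credit: +438 days → 7 February 2024.
Regulatory Review Extension: +664 days → 2 December 2025.
Applicant Delay Offset: −142 days → 13 July 2025.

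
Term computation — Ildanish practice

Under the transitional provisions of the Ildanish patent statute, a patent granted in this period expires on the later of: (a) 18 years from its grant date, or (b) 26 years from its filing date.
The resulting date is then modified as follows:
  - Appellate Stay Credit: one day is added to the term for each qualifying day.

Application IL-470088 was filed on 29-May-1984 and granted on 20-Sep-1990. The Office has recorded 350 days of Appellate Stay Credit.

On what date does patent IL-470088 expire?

(a) grant + 18 years → 20 September 2008.
(b) filing + 26 years → 29 May 2010.
Later of the two: 29 May 2010.
Appellate Stay Credit: +350 days → 14 May 2011.

May 14, 2011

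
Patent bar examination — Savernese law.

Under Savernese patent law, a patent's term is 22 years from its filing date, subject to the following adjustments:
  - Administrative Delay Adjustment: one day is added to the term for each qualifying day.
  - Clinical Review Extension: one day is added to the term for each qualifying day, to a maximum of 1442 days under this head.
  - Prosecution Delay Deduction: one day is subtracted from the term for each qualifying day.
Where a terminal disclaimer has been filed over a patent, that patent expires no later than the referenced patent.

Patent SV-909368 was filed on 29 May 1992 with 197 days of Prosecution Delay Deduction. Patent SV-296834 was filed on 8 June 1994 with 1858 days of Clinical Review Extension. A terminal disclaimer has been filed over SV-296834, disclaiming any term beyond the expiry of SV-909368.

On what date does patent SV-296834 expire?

Natural term of SV-296834:
  Base: filing + 22 years → 8 June 2016.
  Clinical Review Extension: 1858 days claimed exceeds the 1442-day cap, so +1442 days → 20 May 2020.
Expiry of referenced patent SV-909368:
  Base: filing + 22 years → 29 May 2014.
  Prosecution Delay Deduction: −197 days → 13 November 2013.
Terminal disclaimer: SV-296834 expires on the earlier of 20 May 2020 and 13 November 2013.

2013-11-13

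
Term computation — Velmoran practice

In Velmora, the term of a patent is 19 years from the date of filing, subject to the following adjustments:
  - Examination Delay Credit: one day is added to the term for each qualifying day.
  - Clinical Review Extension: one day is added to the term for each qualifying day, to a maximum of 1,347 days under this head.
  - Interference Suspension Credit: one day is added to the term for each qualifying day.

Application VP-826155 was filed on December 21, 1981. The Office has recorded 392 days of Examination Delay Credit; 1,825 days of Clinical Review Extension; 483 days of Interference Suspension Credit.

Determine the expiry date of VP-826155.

2007-01-21

Base term: filing date + 19 years → 21 December 2000.
Examination Delay Credit: +392 days → 17 January 2002.
Clinical Review Extension: 1825 days claimed exceeds the 1347-day cap, so +1347 days → 25 September 2005.
Interference Suspension Credit: +483 days → 21 January 2007.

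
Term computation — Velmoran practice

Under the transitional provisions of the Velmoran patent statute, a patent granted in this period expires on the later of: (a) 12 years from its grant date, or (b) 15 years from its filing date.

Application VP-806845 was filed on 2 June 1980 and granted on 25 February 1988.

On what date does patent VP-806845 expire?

(a) grant + 12 years → 25 February 2000.
(b) filing + 15 years → 2 June 1995.
Later of the two: 25 February 2000.

2000-02-25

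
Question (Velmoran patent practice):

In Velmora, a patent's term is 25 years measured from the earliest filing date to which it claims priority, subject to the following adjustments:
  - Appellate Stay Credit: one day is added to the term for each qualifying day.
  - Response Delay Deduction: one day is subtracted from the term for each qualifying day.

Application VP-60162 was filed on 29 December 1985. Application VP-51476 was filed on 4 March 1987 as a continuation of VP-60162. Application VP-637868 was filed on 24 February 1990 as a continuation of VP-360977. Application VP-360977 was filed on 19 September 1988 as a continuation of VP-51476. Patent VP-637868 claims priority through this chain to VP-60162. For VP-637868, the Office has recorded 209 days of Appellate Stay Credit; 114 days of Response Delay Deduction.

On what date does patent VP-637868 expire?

Earliest priority filing: 29 December 1985.
Base term: 29 December 1985 + 25 years → 29 December 2010.
Appellate Stay Credit: +209 days → 26 July 2011.
Response Delay Deduction: −114 days → 3 April 2011.

2011-04-03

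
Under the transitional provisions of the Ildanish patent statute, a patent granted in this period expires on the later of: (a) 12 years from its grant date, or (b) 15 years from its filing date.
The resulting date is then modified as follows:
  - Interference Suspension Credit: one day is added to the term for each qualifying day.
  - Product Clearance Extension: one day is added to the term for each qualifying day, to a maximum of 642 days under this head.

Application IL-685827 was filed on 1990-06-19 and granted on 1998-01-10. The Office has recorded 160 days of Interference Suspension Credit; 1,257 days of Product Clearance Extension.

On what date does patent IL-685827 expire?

(a) grant + 12 years → 10 January 2010.
(b) filing + 15 years → 19 June 2005.
Later of the two: 10 January 2010.
Interference Suspension Credit: +160 days → 19 June 2010.
Product Clearance Extension: 1257 days claimed exceeds the 642-day cap, so +642 days → 22 March 2012.

2012-03-22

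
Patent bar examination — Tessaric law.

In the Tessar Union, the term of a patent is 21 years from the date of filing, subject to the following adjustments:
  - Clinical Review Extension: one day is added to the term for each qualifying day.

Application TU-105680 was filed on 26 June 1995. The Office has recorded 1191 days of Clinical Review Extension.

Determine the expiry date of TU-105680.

Base term: filing date + 21 years → 26 June 2016.
Clinical Review Extension: +1191 days → 30 September 2019.

2019-09-30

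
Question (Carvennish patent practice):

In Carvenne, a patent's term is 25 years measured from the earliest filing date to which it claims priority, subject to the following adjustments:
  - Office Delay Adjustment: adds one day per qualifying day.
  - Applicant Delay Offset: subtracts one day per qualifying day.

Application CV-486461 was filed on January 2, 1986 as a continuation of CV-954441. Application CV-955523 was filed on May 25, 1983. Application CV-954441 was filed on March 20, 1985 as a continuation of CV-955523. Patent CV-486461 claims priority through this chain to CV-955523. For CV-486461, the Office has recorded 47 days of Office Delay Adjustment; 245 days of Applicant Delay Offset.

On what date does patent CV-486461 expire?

Earliest priority filing: 25 May 1983.
Base term: 25 May 1983 + 25 years → 25 May 2008.
Office Delay Adjustment: +47 days → 11 July 2008.
Applicant Delay Offset: −245 days → 9 November 2007.

November 9, 2007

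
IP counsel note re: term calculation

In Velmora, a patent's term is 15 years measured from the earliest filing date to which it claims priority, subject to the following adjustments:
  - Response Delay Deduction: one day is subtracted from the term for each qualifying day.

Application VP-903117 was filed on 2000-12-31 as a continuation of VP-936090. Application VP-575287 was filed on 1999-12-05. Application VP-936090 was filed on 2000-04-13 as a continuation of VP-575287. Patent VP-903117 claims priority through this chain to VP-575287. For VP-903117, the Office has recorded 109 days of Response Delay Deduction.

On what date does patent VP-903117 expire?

2014-08-18

Earliest priority filing: 5 December 1999.
Base term: 5 December 1999 + 15 years → 5 December 2014.
Response Delay Deduction: −109 days → 18 August 2014.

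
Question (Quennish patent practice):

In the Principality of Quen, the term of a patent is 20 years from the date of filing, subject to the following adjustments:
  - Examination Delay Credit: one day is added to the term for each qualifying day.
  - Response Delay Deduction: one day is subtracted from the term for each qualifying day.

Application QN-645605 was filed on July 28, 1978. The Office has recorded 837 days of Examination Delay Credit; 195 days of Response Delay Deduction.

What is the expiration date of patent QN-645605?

Base term: filing date + 20 years → 28 July 1998.
Examination Delay Credit: +837 days → 11 November 2000.
Response Delay Deduction: −195 days → 30 April 2000.

2000-04-30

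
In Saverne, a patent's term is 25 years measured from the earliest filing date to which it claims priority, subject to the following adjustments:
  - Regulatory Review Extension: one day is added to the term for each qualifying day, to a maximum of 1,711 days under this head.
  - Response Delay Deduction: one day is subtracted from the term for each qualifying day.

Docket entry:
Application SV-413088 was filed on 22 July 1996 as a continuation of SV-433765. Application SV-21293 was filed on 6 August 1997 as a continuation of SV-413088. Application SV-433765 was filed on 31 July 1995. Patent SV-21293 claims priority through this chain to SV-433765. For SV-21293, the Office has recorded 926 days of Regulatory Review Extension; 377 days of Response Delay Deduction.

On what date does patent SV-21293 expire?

Earliest priority filing: 31 July 1995.
Base term: 31 July 1995 + 25 years → 31 July 2020.
Regulatory Review Extension: 926 days (within the 1711-day cap) → +926 days → 12 February 2023.
Response Delay Deduction: −377 days → 31 January 2022.

2022-01-31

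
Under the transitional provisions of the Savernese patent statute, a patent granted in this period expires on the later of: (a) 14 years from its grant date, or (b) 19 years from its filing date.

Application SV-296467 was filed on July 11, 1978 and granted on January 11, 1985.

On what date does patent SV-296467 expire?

(a) grant + 14 years → 11 January 1999.
(b) filing + 19 years → 11 July 1997.
Later of the two: 11 January 1999.

January 11, 1999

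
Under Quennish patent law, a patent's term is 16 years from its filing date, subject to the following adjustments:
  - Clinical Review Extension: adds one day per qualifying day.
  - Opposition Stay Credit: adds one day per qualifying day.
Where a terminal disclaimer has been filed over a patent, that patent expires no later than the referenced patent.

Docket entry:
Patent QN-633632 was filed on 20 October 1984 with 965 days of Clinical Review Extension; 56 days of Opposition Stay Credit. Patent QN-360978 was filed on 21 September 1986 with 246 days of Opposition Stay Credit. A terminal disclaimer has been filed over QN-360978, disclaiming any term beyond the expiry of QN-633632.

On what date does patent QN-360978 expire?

Natural term of QN-360978:
  Base: filing + 16 years → 21 September 2002.
  Opposition Stay Credit: +246 days → 25 May 2003.
Expiry of referenced patent QN-633632:
  Base: filing + 16 years → 20 October 2000.
  Clinical Review Extension: +965 days → 12 June 2003.
  Opposition Stay Credit: +56 days → 7 August 2003.
Terminal disclaimer: QN-360978 expires on the earlier of 25 May 2003 and 7 August 2003.

2003-05-25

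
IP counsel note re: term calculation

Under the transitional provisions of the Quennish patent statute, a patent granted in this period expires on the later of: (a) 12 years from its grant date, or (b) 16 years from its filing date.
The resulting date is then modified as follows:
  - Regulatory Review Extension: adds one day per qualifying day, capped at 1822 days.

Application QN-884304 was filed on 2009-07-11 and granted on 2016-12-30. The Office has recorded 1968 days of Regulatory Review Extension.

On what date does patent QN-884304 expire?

(a) grant + 12 years → 30 December 2028.
(b) filing + 16 years → 11 July 2025.
Later of the two: 30 December 2028.
Regulatory Review Extension: 1968 days claimed exceeds the 1822-day cap, so +1822 days → 26 December 2033.

December 26, 2033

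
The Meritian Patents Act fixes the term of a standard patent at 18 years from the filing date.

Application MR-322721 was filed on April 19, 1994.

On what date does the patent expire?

Filing date + 18 years → 19 April 2012.

April 19, 2012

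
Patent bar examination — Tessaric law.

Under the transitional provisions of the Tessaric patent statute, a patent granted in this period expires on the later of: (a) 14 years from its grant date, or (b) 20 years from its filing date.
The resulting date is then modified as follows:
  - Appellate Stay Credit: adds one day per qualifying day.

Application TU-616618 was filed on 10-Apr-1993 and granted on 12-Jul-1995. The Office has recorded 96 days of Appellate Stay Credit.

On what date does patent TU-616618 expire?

2013-07-15

(a) grant + 14 years → 12 July 2009.
(b) filing + 20 years → 10 April 2013.
Later of the two: 10 April 2013.
Appellate Stay Credit: +96 days → 15 July 2013.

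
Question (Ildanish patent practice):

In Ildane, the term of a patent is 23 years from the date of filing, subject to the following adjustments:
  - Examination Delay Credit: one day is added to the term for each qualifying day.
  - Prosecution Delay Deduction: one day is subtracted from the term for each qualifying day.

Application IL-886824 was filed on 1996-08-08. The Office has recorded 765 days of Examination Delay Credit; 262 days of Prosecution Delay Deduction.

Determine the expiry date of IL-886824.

2020-12-23

Base term: filing date + 23 years → 8 August 2019.
Examination Delay Credit: +765 days → 11 September 2021.
Prosecution Delay Deduction: −262 days → 23 December 2020.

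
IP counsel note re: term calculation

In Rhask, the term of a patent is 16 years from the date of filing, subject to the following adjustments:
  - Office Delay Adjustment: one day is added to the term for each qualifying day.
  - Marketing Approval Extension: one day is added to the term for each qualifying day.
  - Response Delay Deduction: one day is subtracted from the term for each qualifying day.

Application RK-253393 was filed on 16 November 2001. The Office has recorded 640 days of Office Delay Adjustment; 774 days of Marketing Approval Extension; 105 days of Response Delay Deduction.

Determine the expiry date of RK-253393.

Base term: filing date + 16 years → 16 November 2017.
Office Delay Adjustment: +640 days → 18 August 2019.
Marketing Approval Extension: +774 days → 30 September 2021.
Response Delay Deduction: −105 days → 17 June 2021.

2021-06-17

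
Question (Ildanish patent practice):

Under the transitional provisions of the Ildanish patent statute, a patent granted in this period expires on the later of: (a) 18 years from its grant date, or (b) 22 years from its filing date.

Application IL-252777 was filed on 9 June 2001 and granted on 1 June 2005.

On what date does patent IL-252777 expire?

(a) grant + 18 years → 1 June 2023.
(b) filing + 22 years → 9 June 2023.
Later of the two: 9 June 2023.

2023-06-09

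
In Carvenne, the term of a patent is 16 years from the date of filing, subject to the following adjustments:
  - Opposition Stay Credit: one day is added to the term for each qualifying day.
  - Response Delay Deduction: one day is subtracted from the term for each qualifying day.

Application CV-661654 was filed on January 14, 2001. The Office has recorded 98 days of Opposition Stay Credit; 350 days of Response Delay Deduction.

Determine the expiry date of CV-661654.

Base term: filing date + 16 years → 14 January 2017.
Opposition Stay Credit: +98 days → 22 April 2017.
Response Delay Deduction: −350 days → 7 May 2016.

May 7, 2016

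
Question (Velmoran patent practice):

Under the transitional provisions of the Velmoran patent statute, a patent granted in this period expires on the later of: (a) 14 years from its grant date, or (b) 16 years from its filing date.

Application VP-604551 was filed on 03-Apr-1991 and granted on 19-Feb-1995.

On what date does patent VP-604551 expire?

(a) grant + 14 years → 19 February 2009.
(b) filing + 16 years → 3 April 2007.
Later of the two: 19 February 2009.

2009-02-19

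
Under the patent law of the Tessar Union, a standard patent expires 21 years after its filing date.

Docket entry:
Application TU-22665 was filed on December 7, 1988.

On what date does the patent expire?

Filing date + 21 years → 7 December 2009.

December 7, 2009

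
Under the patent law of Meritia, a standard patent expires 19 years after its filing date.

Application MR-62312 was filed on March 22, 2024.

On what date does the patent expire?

March 22, 2043

Filing date + 19 years → 22 March 2043.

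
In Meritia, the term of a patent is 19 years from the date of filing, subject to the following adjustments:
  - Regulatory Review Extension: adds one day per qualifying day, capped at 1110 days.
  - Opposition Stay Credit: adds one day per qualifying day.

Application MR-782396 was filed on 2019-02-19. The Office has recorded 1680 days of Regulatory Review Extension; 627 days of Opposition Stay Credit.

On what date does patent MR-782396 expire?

Base term: filing date + 19 years → 19 February 2038.
Regulatory Review Extension: 1680 days claimed exceeds the 1110-day cap, so +1110 days → 5 March 2041.
Opposition Stay Credit: +627 days → 22 November 2042.

November 22, 2042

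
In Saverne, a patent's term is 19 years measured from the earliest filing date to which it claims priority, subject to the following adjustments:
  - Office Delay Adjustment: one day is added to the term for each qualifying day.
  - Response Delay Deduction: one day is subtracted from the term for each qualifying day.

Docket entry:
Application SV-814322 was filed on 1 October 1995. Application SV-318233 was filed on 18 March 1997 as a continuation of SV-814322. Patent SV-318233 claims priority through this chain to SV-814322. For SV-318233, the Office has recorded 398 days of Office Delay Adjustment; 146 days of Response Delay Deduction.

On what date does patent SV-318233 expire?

Earliest priority filing: 1 October 1995.
Base term: 1 October 1995 + 19 years → 1 October 2014.
Office Delay Adjustment: +398 days → 3 November 2015.
Response Delay Deduction: −146 days → 10 June 2015.

June 10, 2015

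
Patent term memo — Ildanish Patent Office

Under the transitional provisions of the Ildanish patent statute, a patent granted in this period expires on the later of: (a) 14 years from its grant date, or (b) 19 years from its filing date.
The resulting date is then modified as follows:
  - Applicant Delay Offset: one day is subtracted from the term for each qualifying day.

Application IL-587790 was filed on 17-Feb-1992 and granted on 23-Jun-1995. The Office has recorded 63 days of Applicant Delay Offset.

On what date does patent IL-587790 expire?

(a) grant + 14 years → 23 June 2009.
(b) filing + 19 years → 17 February 2011.
Later of the two: 17 February 2011.
Applicant Delay Offset: −63 days → 16 December 2010.

December 16, 2010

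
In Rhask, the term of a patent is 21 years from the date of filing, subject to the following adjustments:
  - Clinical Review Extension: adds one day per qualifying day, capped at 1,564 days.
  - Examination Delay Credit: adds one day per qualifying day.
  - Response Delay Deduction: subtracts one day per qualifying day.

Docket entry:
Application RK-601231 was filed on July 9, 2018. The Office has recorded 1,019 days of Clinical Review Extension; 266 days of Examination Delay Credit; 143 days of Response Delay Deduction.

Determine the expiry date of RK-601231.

Base term: filing date + 21 years → 9 July 2039.
Clinical Review Extension: 1019 days (within the 1564-day cap) → +1019 days → 23 April 2042.
Examination Delay Credit: +266 days → 14 January 2043.
Response Delay Deduction: −143 days → 24 August 2042.

2042-08-24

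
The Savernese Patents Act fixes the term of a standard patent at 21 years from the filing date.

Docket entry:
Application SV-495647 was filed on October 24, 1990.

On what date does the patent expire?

October 24, 2011

Filing date + 21 years → 24 October 2011.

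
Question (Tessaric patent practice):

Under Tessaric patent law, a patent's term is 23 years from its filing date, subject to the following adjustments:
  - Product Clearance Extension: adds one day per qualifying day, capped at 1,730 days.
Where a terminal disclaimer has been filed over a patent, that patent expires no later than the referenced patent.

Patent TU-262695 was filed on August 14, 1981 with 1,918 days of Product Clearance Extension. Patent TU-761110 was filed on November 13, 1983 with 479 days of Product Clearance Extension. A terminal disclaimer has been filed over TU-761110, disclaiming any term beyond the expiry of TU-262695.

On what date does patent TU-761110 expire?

2008-03-06

Natural term of TU-761110:
  Base: filing + 23 years → 13 November 2006.
  Product Clearance Extension: 479 days (within the 1730-day cap) → +479 days → 6 March 2008.
Expiry of referenced patent TU-262695:
  Base: filing + 23 years → 14 August 2004.
  Product Clearance Extension: 1918 days claimed exceeds the 1730-day cap, so +1730 days → 10 May 2009.
Terminal disclaimer: TU-761110 expires on the earlier of 6 March 2008 and 10 May 2009.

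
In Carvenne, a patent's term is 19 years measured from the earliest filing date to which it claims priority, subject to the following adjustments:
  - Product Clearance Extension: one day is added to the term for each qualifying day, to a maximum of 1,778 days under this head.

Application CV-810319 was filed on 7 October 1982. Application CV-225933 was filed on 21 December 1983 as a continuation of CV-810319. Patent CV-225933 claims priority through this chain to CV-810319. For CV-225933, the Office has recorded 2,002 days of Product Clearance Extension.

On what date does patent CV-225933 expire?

Earliest priority filing: 7 October 1982.
Base term: 7 October 1982 + 19 years → 7 October 2001.
Product Clearance Extension: 2002 days claimed exceeds the 1778-day cap, so +1778 days → 20 August 2006.

2006-08-20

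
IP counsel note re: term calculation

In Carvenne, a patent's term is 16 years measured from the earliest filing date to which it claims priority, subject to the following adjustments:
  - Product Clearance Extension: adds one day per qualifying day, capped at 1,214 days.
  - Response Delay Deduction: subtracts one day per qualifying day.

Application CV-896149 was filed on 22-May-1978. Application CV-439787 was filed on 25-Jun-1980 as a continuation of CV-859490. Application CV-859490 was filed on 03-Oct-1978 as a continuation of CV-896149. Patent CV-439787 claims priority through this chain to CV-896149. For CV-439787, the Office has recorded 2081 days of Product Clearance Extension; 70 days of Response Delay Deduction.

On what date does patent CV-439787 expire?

July 9, 1997

Earliest priority filing: 22 May 1978.
Base term: 22 May 1978 + 16 years → 22 May 1994.
Product Clearance Extension: 2081 days claimed exceeds the 1214-day cap, so +1214 days → 17 September 1997.
Response Delay Deduction: −70 days → 9 July 1997.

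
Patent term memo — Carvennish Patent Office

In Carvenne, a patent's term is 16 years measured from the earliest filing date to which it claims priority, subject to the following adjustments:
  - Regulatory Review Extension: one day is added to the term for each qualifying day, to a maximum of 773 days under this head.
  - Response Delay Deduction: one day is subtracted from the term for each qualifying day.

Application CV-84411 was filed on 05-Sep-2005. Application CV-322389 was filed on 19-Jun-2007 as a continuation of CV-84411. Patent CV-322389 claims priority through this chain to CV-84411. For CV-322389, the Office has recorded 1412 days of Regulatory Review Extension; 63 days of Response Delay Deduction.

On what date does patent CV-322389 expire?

2023-08-16

Earliest priority filing: 5 September 2005.
Base term: 5 September 2005 + 16 years → 5 September 2021.
Regulatory Review Extension: 1412 days claimed exceeds the 773-day cap, so +773 days → 18 October 2023.
Response Delay Deduction: −63 days → 16 August 2023.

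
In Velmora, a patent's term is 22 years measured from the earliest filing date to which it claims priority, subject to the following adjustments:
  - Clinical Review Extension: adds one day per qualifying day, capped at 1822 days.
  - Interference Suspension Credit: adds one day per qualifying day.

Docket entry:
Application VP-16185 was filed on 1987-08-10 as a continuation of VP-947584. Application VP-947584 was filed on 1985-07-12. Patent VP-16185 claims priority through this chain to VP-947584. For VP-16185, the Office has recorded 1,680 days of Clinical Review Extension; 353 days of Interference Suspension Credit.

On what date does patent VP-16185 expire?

Earliest priority filing: 12 July 1985.
Base term: 12 July 1985 + 22 years → 12 July 2007.
Clinical Review Extension: 1680 days (within the 1822-day cap) → +1680 days → 16 February 2012.
Interference Suspension Credit: +353 days → 3 February 2013.

February 3, 2013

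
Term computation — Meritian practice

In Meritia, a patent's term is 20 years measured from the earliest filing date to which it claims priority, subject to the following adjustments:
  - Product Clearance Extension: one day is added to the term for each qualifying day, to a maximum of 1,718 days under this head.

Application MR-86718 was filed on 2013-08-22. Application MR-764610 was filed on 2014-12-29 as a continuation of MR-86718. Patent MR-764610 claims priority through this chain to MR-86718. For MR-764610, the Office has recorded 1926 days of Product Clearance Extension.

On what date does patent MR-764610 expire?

Earliest priority filing: 22 August 2013.
Base term: 22 August 2013 + 20 years → 22 August 2033.
Product Clearance Extension: 1926 days claimed exceeds the 1718-day cap, so +1718 days → 6 May 2038.

May 6, 2038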